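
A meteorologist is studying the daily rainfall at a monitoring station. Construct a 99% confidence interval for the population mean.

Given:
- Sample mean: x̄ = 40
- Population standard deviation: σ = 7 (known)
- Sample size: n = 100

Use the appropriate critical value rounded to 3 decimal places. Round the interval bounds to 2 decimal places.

The population standard deviation σ is known, so use a z-interval (standard normal critical value).

For 99% confidence, z* = 2.576 (from standard normal table)

Standard error: SE = σ/√n = 7/√100 = 0.700000

Margin of error: E = z* × SE = 2.576 × 0.700000 = 1.8032

Z-interval: x̄ ± E = 40 ± 1.8032 = (38.1968, 41.8032)

Rounded to 2 decimal places:

(38.20, 41.80)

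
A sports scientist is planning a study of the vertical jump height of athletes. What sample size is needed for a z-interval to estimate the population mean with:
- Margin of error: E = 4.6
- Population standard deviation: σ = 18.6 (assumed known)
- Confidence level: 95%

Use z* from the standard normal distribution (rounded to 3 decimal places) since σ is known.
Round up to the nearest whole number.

Using z* since population σ is known (z-interval formula).

For 95% confidence, z* = 1.96 (from standard normal table)

Sample size formula for z-interval: n = (z*σ/E)²

n = (1.96 × 18.6 / 4.6)²
  = (7.925217)²
  = 62.8091

Round up to the nearest whole number: n = 63

63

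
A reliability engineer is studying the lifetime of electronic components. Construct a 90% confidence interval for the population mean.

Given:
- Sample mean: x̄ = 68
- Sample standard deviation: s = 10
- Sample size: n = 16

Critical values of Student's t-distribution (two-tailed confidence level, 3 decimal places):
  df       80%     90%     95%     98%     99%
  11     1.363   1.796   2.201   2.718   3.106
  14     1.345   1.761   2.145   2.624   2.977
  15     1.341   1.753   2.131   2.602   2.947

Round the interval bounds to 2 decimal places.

The population standard deviation σ is unknown (only the sample standard deviation s is given), so use a t-interval with df = n - 1 = 16 - 1 = 15.

For 90% confidence with df = 15, t* = 1.753 (from t-table)

Standard error: SE = s/√n = 10/√16 = 2.500000

Margin of error: E = t* × SE = 1.753 × 2.500000 = 4.3825

T-interval: x̄ ± E = 68 ± 4.3825 = (63.6175, 72.3825)

Rounded to 2 decimal places:

(63.62, 72.38)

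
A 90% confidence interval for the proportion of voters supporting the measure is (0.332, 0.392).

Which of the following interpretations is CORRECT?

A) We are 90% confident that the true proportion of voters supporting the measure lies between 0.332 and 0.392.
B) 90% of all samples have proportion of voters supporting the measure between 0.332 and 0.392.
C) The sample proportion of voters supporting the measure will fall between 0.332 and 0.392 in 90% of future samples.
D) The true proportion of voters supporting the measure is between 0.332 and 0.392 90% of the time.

A confidence interval represents our confidence in the procedure, not a probability statement about the parameter.

Key concept: If we repeated this sampling process many times and computed a 90% CI each time, about 90% of those intervals would contain the true population parameter.

For this specific interval (0.332, 0.392):
- Midpoint (point estimate): 0.362
- Margin of error: 0.03

The correct interpretation is the one stating confidence that the true parameter lies in the interval — option A.

A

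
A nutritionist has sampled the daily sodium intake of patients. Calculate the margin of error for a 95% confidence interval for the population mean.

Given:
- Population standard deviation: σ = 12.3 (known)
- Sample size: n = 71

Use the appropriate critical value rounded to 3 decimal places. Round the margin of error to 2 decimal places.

The population standard deviation σ is known, so use the z-interval margin of error formula.

For 95% confidence, z* = 1.96 (from standard normal table)

Margin of error formula for z-interval: E = z* × σ/√n

E = 1.96 × 12.3/√71
  = 1.96 × 1.459741
  = 2.8611

Rounded to 2 decimal places:

2.86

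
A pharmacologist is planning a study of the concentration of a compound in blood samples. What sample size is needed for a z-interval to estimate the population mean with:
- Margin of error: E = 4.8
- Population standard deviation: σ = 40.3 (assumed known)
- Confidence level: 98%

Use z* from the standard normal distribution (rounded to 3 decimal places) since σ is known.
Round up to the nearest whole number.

Using z* since population σ is known (z-interval formula).

For 98% confidence, z* = 2.326 (from standard normal table)

Sample size formula for z-interval: n = (z*σ/E)²

n = (2.326 × 40.3 / 4.8)²
  = (19.528708)²
  = 381.3704

Round up to the nearest whole number: n = 382

382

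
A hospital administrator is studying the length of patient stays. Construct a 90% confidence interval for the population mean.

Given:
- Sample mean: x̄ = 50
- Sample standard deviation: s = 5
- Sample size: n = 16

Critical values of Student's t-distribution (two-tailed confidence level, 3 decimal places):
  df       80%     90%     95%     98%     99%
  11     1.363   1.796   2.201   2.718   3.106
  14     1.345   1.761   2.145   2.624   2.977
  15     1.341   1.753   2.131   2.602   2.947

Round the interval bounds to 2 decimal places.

The population standard deviation σ is unknown (only the sample standard deviation s is given), so use a t-interval with df = n - 1 = 16 - 1 = 15.

For 90% confidence with df = 15, t* = 1.753 (from t-table)

Standard error: SE = s/√n = 5/√16 = 1.250000

Margin of error: E = t* × SE = 1.753 × 1.250000 = 2.1912

T-interval: x̄ ± E = 50 ± 2.1912 = (47.8088, 52.1912)

Rounded to 2 decimal places:

(47.81, 52.19)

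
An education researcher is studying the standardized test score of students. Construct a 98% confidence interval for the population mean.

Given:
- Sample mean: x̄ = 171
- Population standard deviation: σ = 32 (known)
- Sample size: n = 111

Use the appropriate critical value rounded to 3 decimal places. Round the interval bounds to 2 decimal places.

The population standard deviation σ is known, so use a z-interval (standard normal critical value).

For 98% confidence, z* = 2.326 (from standard normal table)

Standard error: SE = σ/√n = 32/√111 = 3.037306

Margin of error: E = z* × SE = 2.326 × 3.037306 = 7.0648

Z-interval: x̄ ± E = 171 ± 7.0648 = (163.9352, 178.0648)

Rounded to 2 decimal places:

(163.94, 178.06)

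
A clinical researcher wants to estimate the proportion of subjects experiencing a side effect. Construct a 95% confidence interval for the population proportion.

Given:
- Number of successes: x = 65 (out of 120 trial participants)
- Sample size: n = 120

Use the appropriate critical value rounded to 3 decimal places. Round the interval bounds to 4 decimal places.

Sample proportion: p̂ = 65/120 = 0.541667

Check conditions for normal approximation:
  np̂ = 65 ≥ 10 ✓
  n(1-p̂) = 55 ≥ 10 ✓

The sample is large enough, so use a z-interval (normal approximation) for the proportion.

For 95% confidence, z* = 1.96 (from standard normal table)

Standard error: SE = √(p̂(1-p̂)/n) = √(0.541667×0.458333/120) = 0.04548479

Margin of error: E = z* × SE = 1.96 × 0.04548479 = 0.089150

Z-interval: p̂ ± E = 0.541667 ± 0.089150 = (0.452516, 0.630817)

Rounded to 4 decimal places:

(0.4525, 0.6308)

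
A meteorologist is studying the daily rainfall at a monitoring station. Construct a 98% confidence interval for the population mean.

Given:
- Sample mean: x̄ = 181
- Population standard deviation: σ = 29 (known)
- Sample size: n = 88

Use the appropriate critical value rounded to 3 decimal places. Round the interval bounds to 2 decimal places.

The population standard deviation σ is known, so use a z-interval (standard normal critical value).

For 98% confidence, z* = 2.326 (from standard normal table)

Standard error: SE = σ/√n = 29/√88 = 3.091410

Margin of error: E = z* × SE = 2.326 × 3.091410 = 7.1906

Z-interval: x̄ ± E = 181 ± 7.1906 = (173.8094, 188.1906)

Rounded to 2 decimal places:

(173.81, 188.19)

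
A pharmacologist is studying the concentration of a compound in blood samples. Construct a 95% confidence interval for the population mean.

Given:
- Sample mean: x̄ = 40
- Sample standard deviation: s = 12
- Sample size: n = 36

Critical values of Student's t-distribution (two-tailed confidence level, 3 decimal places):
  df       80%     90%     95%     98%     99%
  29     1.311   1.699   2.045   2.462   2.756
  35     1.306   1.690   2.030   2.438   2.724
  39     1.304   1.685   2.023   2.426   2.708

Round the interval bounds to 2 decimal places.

The population standard deviation σ is unknown (only the sample standard deviation s is given), so use a t-interval with df = n - 1 = 36 - 1 = 35.

For 95% confidence with df = 35, t* = 2.030 (from t-table)

Standard error: SE = s/√n = 12/√36 = 2.000000

Margin of error: E = t* × SE = 2.030 × 2.000000 = 4.0600

T-interval: x̄ ± E = 40 ± 4.0600 = (35.9400, 44.0600)

Rounded to 2 decimal places:

(35.94, 44.06)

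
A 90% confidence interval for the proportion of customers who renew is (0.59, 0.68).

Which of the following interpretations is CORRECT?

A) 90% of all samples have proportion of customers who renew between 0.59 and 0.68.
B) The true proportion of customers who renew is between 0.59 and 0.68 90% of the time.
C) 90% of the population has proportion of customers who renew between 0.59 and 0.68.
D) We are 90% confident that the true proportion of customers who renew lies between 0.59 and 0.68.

A confidence interval represents our confidence in the procedure, not a probability statement about the parameter.

Key concept: If we repeated this sampling process many times and computed a 90% CI each time, about 90% of those intervals would contain the true population parameter.

For this specific interval (0.59, 0.68):
- Midpoint (point estimate): 0.635
- Margin of error: 0.045

The correct interpretation is the one stating confidence that the true parameter lies in the interval — option D.

D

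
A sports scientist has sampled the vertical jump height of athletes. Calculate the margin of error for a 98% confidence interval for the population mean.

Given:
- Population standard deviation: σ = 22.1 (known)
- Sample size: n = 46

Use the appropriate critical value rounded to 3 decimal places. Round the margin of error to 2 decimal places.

The population standard deviation σ is known, so use the z-interval margin of error formula.

For 98% confidence, z* = 2.326 (from standard normal table)

Margin of error formula for z-interval: E = z* × σ/√n

E = 2.326 × 22.1/√46
  = 2.326 × 3.258467
  = 7.5792

Rounded to 2 decimal places:

7.58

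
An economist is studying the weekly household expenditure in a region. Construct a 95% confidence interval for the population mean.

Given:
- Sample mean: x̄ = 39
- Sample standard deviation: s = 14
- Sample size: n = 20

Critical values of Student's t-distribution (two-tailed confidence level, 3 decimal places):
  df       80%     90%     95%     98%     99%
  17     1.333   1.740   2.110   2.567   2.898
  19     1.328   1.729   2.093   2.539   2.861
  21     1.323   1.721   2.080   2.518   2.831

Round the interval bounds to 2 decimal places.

The population standard deviation σ is unknown (only the sample standard deviation s is given), so use a t-interval with df = n - 1 = 20 - 1 = 19.

For 95% confidence with df = 19, t* = 2.093 (from t-table)

Standard error: SE = s/√n = 14/√20 = 3.130495

Margin of error: E = t* × SE = 2.093 × 3.130495 = 6.5521

T-interval: x̄ ± E = 39 ± 6.5521 = (32.4479, 45.5521)

Rounded to 2 decimal places:

(32.45, 45.55)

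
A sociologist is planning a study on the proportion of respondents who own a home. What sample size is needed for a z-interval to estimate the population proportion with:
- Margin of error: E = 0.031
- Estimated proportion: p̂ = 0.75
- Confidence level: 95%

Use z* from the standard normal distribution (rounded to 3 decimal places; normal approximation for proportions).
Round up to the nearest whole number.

Using z* for proportion z-interval (normal approximation).

For 95% confidence, z* = 1.96 (from standard normal table)

Sample size formula for proportion z-interval: n = z*²p̂(1-p̂)/E²

n = 1.96² × 0.75 × 0.25 / 0.031²
  = 3.8416 × 0.1875 / 0.000961
  = 749.5317

Round up to the nearest whole number: n = 750

750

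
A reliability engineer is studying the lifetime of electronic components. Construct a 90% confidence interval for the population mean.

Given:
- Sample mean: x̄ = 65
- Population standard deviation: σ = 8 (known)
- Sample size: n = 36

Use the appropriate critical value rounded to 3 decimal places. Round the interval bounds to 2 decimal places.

The population standard deviation σ is known, so use a z-interval (standard normal critical value).

For 90% confidence, z* = 1.645 (from standard normal table)

Standard error: SE = σ/√n = 8/√36 = 1.333333

Margin of error: E = z* × SE = 1.645 × 1.333333 = 2.1933

Z-interval: x̄ ± E = 65 ± 2.1933 = (62.8067, 67.1933)

Rounded to 2 decimal places:

(62.81, 67.19)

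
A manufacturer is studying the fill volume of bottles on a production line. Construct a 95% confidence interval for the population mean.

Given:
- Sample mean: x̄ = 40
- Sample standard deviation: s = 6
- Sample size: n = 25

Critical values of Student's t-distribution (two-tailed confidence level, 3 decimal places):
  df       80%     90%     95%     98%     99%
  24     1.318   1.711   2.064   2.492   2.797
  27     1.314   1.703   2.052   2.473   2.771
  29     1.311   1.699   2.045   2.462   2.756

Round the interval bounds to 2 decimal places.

The population standard deviation σ is unknown (only the sample standard deviation s is given), so use a t-interval with df = n - 1 = 25 - 1 = 24.

For 95% confidence with df = 24, t* = 2.064 (from t-table)

Standard error: SE = s/√n = 6/√25 = 1.200000

Margin of error: E = t* × SE = 2.064 × 1.200000 = 2.4768

T-interval: x̄ ± E = 40 ± 2.4768 = (37.5232, 42.4768)

Rounded to 2 decimal places:

(37.52, 42.48)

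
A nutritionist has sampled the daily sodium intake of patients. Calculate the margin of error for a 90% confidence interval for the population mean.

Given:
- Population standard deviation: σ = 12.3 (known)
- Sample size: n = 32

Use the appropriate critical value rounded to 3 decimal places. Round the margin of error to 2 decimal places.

The population standard deviation σ is known, so use the z-interval margin of error formula.

For 90% confidence, z* = 1.645 (from standard normal table)

Margin of error formula for z-interval: E = z* × σ/√n

E = 1.645 × 12.3/√32
  = 1.645 × 2.174353
  = 3.5768

Rounded to 2 decimal places:

3.58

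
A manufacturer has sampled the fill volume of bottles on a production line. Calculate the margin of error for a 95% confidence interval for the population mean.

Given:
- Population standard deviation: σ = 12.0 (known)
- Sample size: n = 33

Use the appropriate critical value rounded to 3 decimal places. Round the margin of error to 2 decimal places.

The population standard deviation σ is known, so use the z-interval margin of error formula.

For 95% confidence, z* = 1.96 (from standard normal table)

Margin of error formula for z-interval: E = z* × σ/√n

E = 1.96 × 12.0/√33
  = 1.96 × 2.088932
  = 4.0943

Rounded to 2 decimal places:

4.09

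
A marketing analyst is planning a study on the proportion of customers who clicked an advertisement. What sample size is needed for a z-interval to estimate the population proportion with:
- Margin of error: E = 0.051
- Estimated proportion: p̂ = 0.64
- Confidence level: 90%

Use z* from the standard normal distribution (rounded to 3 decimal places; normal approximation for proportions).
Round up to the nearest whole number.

Using z* for proportion z-interval (normal approximation).

For 90% confidence, z* = 1.645 (from standard normal table)

Sample size formula for proportion z-interval: n = z*²p̂(1-p̂)/E²

n = 1.645² × 0.64 × 0.36 / 0.051²
  = 2.706025 × 0.2304 / 0.002601
  = 239.7033

Round up to the nearest whole number: n = 240

240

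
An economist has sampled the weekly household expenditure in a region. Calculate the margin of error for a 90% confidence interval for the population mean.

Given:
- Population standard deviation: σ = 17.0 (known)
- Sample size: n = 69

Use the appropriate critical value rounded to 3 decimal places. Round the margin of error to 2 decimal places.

The population standard deviation σ is known, so use the z-interval margin of error formula.

For 90% confidence, z* = 1.645 (from standard normal table)

Margin of error formula for z-interval: E = z* × σ/√n

E = 1.645 × 17.0/√69
  = 1.645 × 2.046560
  = 3.3666

Rounded to 2 decimal places:

3.37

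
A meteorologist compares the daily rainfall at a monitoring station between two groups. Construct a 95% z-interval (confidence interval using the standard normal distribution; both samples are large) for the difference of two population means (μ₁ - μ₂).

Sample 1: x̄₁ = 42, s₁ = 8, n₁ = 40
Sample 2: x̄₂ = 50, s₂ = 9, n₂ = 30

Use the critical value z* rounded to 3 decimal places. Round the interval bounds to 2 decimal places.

Both samples are large (n₁ = 40 ≥ 30, n₂ = 30 ≥ 30), so a z-interval for the difference of means applies.

Point estimate: x̄₁ - x̄₂ = 42 - 50 = -8

Standard error: SE = √(s₁²/n₁ + s₂²/n₂)
= √(8²/40 + 9²/30)
= √(1.600000 + 2.700000)
= 2.073644

For 95% confidence, z* = 1.96 (from standard normal table)
Margin of error: E = z* × SE = 1.96 × 2.073644 = 4.0643

Z-interval: (x̄₁ - x̄₂) ± E = -8 ± 4.0643 = (-12.0643, -3.9357)

Rounded to 2 decimal places:

(-12.06, -3.94)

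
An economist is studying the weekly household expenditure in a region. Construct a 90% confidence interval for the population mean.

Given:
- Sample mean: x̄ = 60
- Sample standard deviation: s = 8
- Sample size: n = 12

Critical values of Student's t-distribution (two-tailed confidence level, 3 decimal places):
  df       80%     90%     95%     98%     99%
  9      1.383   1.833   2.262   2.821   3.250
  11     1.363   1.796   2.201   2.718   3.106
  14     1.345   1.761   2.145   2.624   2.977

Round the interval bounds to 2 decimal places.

The population standard deviation σ is unknown (only the sample standard deviation s is given), so use a t-interval with df = n - 1 = 12 - 1 = 11.

For 90% confidence with df = 11, t* = 1.796 (from t-table)

Standard error: SE = s/√n = 8/√12 = 2.309401

Margin of error: E = t* × SE = 1.796 × 2.309401 = 4.1477

T-interval: x̄ ± E = 60 ± 4.1477 = (55.8523, 64.1477)

Rounded to 2 decimal places:

(55.85, 64.15)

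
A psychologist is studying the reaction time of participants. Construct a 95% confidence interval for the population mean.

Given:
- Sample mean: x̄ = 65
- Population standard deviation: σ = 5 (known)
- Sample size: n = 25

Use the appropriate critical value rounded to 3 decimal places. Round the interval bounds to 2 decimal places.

The population standard deviation σ is known, so use a z-interval (standard normal critical value).

For 95% confidence, z* = 1.96 (from standard normal table)

Standard error: SE = σ/√n = 5/√25 = 1.000000

Margin of error: E = z* × SE = 1.96 × 1.000000 = 1.9600

Z-interval: x̄ ± E = 65 ± 1.9600 = (63.0400, 66.9600)

Rounded to 2 decimal places:

(63.04, 66.96)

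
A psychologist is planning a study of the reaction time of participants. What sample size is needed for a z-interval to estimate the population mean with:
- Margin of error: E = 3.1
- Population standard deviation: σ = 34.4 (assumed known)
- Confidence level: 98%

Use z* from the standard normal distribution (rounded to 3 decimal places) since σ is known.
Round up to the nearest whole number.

Using z* since population σ is known (z-interval formula).

For 98% confidence, z* = 2.326 (from standard normal table)

Sample size formula for z-interval: n = (z*σ/E)²

n = (2.326 × 34.4 / 3.1)²
  = (25.811097)²
  = 666.2127

Round up to the nearest whole number: n = 667

667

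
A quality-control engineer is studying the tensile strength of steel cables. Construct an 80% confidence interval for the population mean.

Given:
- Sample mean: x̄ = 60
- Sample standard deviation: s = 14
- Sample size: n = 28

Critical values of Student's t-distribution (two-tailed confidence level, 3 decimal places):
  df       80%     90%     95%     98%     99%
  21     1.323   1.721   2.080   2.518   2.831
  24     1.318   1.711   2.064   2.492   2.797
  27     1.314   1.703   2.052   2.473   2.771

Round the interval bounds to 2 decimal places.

The population standard deviation σ is unknown (only the sample standard deviation s is given), so use a t-interval with df = n - 1 = 28 - 1 = 27.

For 80% confidence with df = 27, t* = 1.314 (from t-table)

Standard error: SE = s/√n = 14/√28 = 2.645751

Margin of error: E = t* × SE = 1.314 × 2.645751 = 3.4765

T-interval: x̄ ± E = 60 ± 3.4765 = (56.5235, 63.4765)

Rounded to 2 decimal places:

(56.52, 63.48)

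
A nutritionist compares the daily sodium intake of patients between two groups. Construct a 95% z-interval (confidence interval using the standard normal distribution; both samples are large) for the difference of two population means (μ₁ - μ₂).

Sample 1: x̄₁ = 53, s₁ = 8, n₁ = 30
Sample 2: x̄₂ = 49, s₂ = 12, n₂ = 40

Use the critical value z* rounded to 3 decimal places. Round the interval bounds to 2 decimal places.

Both samples are large (n₁ = 30 ≥ 30, n₂ = 40 ≥ 30), so a z-interval for the difference of means applies.

Point estimate: x̄₁ - x̄₂ = 53 - 49 = 4

Standard error: SE = √(s₁²/n₁ + s₂²/n₂)
= √(8²/30 + 12²/40)
= √(2.133333 + 3.600000)
= 2.394438

For 95% confidence, z* = 1.96 (from standard normal table)
Margin of error: E = z* × SE = 1.96 × 2.394438 = 4.6931

Z-interval: (x̄₁ - x̄₂) ± E = 4 ± 4.6931 = (-0.6931, 8.6931)

Rounded to 2 decimal places:

(-0.69, 8.69)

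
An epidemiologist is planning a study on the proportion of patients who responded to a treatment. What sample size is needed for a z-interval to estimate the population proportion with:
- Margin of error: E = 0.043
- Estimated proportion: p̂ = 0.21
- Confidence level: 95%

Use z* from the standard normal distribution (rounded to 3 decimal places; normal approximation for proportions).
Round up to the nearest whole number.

Using z* for proportion z-interval (normal approximation).

For 95% confidence, z* = 1.96 (from standard normal table)

Sample size formula for proportion z-interval: n = z*²p̂(1-p̂)/E²

n = 1.96² × 0.21 × 0.79 / 0.043²
  = 3.8416 × 0.1659 / 0.001849
  = 344.6844

Round up to the nearest whole number: n = 345

345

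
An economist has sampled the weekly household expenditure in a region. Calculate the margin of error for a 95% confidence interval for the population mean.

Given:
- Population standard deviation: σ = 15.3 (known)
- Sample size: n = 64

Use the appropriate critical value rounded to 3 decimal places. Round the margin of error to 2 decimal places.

The population standard deviation σ is known, so use the z-interval margin of error formula.

For 95% confidence, z* = 1.96 (from standard normal table)

Margin of error formula for z-interval: E = z* × σ/√n

E = 1.96 × 15.3/√64
  = 1.96 × 1.912500
  = 3.7485

Rounded to 2 decimal places:

3.75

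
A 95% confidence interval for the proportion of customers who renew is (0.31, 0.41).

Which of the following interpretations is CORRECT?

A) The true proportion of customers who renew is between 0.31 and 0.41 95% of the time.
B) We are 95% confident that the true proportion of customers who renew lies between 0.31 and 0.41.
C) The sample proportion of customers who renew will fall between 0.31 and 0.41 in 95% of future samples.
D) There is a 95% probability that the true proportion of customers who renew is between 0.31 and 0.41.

A confidence interval represents our confidence in the procedure, not a probability statement about the parameter.

Key concept: If we repeated this sampling process many times and computed a 95% CI each time, about 95% of those intervals would contain the true population parameter.

For this specific interval (0.31, 0.41):
- Midpoint (point estimate): 0.36
- Margin of error: 0.05

The correct interpretation is the one stating confidence that the true parameter lies in the interval — option B.

B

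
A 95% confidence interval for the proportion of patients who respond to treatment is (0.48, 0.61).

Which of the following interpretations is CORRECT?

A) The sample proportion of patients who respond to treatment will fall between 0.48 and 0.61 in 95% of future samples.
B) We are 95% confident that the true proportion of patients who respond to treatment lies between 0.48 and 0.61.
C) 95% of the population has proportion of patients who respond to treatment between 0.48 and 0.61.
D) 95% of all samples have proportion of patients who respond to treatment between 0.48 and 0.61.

A confidence interval represents our confidence in the procedure, not a probability statement about the parameter.

Key concept: If we repeated this sampling process many times and computed a 95% CI each time, about 95% of those intervals would contain the true population parameter.

For this specific interval (0.48, 0.61):
- Midpoint (point estimate): 0.545
- Margin of error: 0.065

The correct interpretation is the one stating confidence that the true parameter lies in the interval — option B.

B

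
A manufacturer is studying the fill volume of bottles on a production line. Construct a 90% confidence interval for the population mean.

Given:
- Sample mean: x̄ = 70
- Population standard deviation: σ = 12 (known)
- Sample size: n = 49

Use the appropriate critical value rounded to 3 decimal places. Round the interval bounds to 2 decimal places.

The population standard deviation σ is known, so use a z-interval (standard normal critical value).

For 90% confidence, z* = 1.645 (from standard normal table)

Standard error: SE = σ/√n = 12/√49 = 1.714286

Margin of error: E = z* × SE = 1.645 × 1.714286 = 2.8200

Z-interval: x̄ ± E = 70 ± 2.8200 = (67.1800, 72.8200)

Rounded to 2 decimal places:

(67.18, 72.82)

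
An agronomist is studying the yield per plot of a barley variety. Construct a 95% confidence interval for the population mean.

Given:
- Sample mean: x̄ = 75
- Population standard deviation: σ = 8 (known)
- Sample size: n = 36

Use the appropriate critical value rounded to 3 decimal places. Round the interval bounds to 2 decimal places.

The population standard deviation σ is known, so use a z-interval (standard normal critical value).

For 95% confidence, z* = 1.96 (from standard normal table)

Standard error: SE = σ/√n = 8/√36 = 1.333333

Margin of error: E = z* × SE = 1.96 × 1.333333 = 2.6133

Z-interval: x̄ ± E = 75 ± 2.6133 = (72.3867, 77.6133)

Rounded to 2 decimal places:

(72.39, 77.61)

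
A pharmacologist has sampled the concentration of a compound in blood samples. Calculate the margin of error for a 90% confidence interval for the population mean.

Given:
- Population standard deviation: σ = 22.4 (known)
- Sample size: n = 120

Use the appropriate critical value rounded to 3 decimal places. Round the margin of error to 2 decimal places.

The population standard deviation σ is known, so use the z-interval margin of error formula.

For 90% confidence, z* = 1.645 (from standard normal table)

Margin of error formula for z-interval: E = z* × σ/√n

E = 1.645 × 22.4/√120
  = 1.645 × 2.044831
  = 3.3637

Rounded to 2 decimal places:

3.36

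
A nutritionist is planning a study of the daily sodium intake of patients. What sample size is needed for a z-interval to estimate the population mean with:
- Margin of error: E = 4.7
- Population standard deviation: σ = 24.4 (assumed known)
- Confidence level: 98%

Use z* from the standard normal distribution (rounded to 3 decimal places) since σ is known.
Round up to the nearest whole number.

Using z* since population σ is known (z-interval formula).

For 98% confidence, z* = 2.326 (from standard normal table)

Sample size formula for z-interval: n = (z*σ/E)²

n = (2.326 × 24.4 / 4.7)²
  = (12.075404)²
  = 145.8154

Round up to the nearest whole number: n = 146

146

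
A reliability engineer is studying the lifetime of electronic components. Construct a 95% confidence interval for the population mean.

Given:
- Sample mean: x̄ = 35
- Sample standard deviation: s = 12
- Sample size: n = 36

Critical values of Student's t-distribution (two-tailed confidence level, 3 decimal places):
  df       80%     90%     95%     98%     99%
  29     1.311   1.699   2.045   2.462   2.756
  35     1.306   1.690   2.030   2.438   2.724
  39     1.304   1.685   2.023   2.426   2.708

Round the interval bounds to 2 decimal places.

The population standard deviation σ is unknown (only the sample standard deviation s is given), so use a t-interval with df = n - 1 = 36 - 1 = 35.

For 95% confidence with df = 35, t* = 2.030 (from t-table)

Standard error: SE = s/√n = 12/√36 = 2.000000

Margin of error: E = t* × SE = 2.030 × 2.000000 = 4.0600

T-interval: x̄ ± E = 35 ± 4.0600 = (30.9400, 39.0600)

Rounded to 2 decimal places:

(30.94, 39.06)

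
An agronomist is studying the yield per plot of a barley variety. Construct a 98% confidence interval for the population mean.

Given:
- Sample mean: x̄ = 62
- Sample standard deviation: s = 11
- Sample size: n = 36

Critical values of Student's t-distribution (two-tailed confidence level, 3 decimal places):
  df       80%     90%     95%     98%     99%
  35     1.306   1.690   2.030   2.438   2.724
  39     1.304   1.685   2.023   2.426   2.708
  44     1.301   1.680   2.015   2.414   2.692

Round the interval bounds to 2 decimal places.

The population standard deviation σ is unknown (only the sample standard deviation s is given), so use a t-interval with df = n - 1 = 36 - 1 = 35.

For 98% confidence with df = 35, t* = 2.438 (from t-table)

Standard error: SE = s/√n = 11/√36 = 1.833333

Margin of error: E = t* × SE = 2.438 × 1.833333 = 4.4697

T-interval: x̄ ± E = 62 ± 4.4697 = (57.5303, 66.4697)

Rounded to 2 decimal places:

(57.53, 66.47)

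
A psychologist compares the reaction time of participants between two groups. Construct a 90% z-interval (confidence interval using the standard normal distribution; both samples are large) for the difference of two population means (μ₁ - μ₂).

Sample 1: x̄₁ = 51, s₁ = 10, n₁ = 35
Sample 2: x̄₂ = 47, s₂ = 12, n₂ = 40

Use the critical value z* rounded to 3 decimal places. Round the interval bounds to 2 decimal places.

Both samples are large (n₁ = 35 ≥ 30, n₂ = 40 ≥ 30), so a z-interval for the difference of means applies.

Point estimate: x̄₁ - x̄₂ = 51 - 47 = 4

Standard error: SE = √(s₁²/n₁ + s₂²/n₂)
= √(10²/35 + 12²/40)
= √(2.857143 + 3.600000)
= 2.541091

For 90% confidence, z* = 1.645 (from standard normal table)
Margin of error: E = z* × SE = 1.645 × 2.541091 = 4.1801

Z-interval: (x̄₁ - x̄₂) ± E = 4 ± 4.1801 = (-0.1801, 8.1801)

Rounded to 2 decimal places:

(-0.18, 8.18)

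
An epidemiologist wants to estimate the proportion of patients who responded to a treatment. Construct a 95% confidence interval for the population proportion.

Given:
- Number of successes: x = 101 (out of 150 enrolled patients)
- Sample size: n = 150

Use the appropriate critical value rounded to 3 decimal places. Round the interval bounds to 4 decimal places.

Sample proportion: p̂ = 101/150 = 0.673333

Check conditions for normal approximation:
  np̂ = 101 ≥ 10 ✓
  n(1-p̂) = 49 ≥ 10 ✓

The sample is large enough, so use a z-interval (normal approximation) for the proportion.

For 95% confidence, z* = 1.96 (from standard normal table)

Standard error: SE = √(p̂(1-p̂)/n) = √(0.673333×0.326667/150) = 0.03829322

Margin of error: E = z* × SE = 1.96 × 0.03829322 = 0.075055

Z-interval: p̂ ± E = 0.673333 ± 0.075055 = (0.598279, 0.748388)

Rounded to 4 decimal places:

(0.5983, 0.7484)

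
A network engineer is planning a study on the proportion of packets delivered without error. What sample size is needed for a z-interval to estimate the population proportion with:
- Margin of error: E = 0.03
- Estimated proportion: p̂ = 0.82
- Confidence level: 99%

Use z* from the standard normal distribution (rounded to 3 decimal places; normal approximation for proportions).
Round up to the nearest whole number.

Using z* for proportion z-interval (normal approximation).

For 99% confidence, z* = 2.576 (from standard normal table)

Sample size formula for proportion z-interval: n = z*²p̂(1-p̂)/E²

n = 2.576² × 0.82 × 0.18 / 0.03²
  = 6.635776 × 0.1476 / 0.0009
  = 1088.2673

Round up to the nearest whole number: n = 1089

1089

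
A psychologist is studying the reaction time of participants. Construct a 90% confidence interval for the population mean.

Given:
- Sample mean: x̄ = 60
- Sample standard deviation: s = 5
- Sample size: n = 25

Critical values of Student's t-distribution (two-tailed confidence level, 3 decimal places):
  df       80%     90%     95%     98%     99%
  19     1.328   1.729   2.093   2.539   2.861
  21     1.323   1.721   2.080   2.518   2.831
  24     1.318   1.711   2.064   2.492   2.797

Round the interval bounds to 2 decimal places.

The population standard deviation σ is unknown (only the sample standard deviation s is given), so use a t-interval with df = n - 1 = 25 - 1 = 24.

For 90% confidence with df = 24, t* = 1.711 (from t-table)

Standard error: SE = s/√n = 5/√25 = 1.000000

Margin of error: E = t* × SE = 1.711 × 1.000000 = 1.7110

T-interval: x̄ ± E = 60 ± 1.7110 = (58.2890, 61.7110)

Rounded to 2 decimal places:

(58.29, 61.71)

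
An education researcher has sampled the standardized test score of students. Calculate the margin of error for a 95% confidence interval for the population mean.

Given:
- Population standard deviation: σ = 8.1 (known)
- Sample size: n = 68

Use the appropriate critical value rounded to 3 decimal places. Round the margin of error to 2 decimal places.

The population standard deviation σ is known, so use the z-interval margin of error formula.

For 95% confidence, z* = 1.96 (from standard normal table)

Margin of error formula for z-interval: E = z* × σ/√n

E = 1.96 × 8.1/√68
  = 1.96 × 0.982269
  = 1.9252

Rounded to 2 decimal places:

1.93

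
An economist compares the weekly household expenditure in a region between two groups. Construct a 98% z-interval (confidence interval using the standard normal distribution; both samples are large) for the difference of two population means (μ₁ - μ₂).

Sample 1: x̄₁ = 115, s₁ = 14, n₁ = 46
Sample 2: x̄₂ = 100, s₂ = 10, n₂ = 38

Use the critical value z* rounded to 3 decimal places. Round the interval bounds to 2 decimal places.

Both samples are large (n₁ = 46 ≥ 30, n₂ = 38 ≥ 30), so a z-interval for the difference of means applies.

Point estimate: x̄₁ - x̄₂ = 115 - 100 = 15

Standard error: SE = √(s₁²/n₁ + s₂²/n₂)
= √(14²/46 + 10²/38)
= √(4.260870 + 2.631579)
= 2.625347

For 98% confidence, z* = 2.326 (from standard normal table)
Margin of error: E = z* × SE = 2.326 × 2.625347 = 6.1066

Z-interval: (x̄₁ - x̄₂) ± E = 15 ± 6.1066 = (8.8934, 21.1066)

Rounded to 2 decimal places:

(8.89, 21.11)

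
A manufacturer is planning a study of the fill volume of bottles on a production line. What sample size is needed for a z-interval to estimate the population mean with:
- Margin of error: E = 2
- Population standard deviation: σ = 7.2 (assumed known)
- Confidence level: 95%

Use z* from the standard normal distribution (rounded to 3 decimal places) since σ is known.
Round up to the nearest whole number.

Using z* since population σ is known (z-interval formula).

For 95% confidence, z* = 1.96 (from standard normal table)

Sample size formula for z-interval: n = (z*σ/E)²

n = (1.96 × 7.2 / 2)²
  = (7.056000)²
  = 49.7871

Round up to the nearest whole number: n = 50

50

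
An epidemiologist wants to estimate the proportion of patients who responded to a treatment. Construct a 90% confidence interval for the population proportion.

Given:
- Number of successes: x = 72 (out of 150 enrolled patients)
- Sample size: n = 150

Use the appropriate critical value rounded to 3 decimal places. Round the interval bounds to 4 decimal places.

Sample proportion: p̂ = 72/150 = 0.480000

Check conditions for normal approximation:
  np̂ = 72 ≥ 10 ✓
  n(1-p̂) = 78 ≥ 10 ✓

The sample is large enough, so use a z-interval (normal approximation) for the proportion.

For 90% confidence, z* = 1.645 (from standard normal table)

Standard error: SE = √(p̂(1-p̂)/n) = √(0.480000×0.520000/150) = 0.04079216

Margin of error: E = z* × SE = 1.645 × 0.04079216 = 0.067103

Z-interval: p̂ ± E = 0.480000 ± 0.067103 = (0.412897, 0.547103)

Rounded to 4 decimal places:

(0.4129, 0.5471)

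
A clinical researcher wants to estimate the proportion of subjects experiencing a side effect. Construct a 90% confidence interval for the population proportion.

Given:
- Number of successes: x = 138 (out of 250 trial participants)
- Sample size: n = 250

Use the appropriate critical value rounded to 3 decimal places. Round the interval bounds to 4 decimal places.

Sample proportion: p̂ = 138/250 = 0.552000

Check conditions for normal approximation:
  np̂ = 138 ≥ 10 ✓
  n(1-p̂) = 112 ≥ 10 ✓

The sample is large enough, so use a z-interval (normal approximation) for the proportion.

For 90% confidence, z* = 1.645 (from standard normal table)

Standard error: SE = √(p̂(1-p̂)/n) = √(0.552000×0.448000/250) = 0.03145130

Margin of error: E = z* × SE = 1.645 × 0.03145130 = 0.051737

Z-interval: p̂ ± E = 0.552000 ± 0.051737 = (0.500263, 0.603737)

Rounded to 4 decimal places:

(0.5003, 0.6037)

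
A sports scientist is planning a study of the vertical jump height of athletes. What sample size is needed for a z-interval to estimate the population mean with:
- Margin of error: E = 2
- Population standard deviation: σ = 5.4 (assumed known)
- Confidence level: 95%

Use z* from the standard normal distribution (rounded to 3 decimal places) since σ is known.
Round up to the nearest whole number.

Using z* since population σ is known (z-interval formula).

For 95% confidence, z* = 1.96 (from standard normal table)

Sample size formula for z-interval: n = (z*σ/E)²

n = (1.96 × 5.4 / 2)²
  = (5.292000)²
  = 28.0053

Round up to the nearest whole number: n = 29

29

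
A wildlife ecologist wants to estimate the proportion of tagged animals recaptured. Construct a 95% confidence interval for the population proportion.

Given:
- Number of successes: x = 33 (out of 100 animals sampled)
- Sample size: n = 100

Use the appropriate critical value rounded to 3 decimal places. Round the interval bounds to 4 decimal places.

Sample proportion: p̂ = 33/100 = 0.330000

Check conditions for normal approximation:
  np̂ = 33 ≥ 10 ✓
  n(1-p̂) = 67 ≥ 10 ✓

The sample is large enough, so use a z-interval (normal approximation) for the proportion.

For 95% confidence, z* = 1.96 (from standard normal table)

Standard error: SE = √(p̂(1-p̂)/n) = √(0.330000×0.670000/100) = 0.04702127

Margin of error: E = z* × SE = 1.96 × 0.04702127 = 0.092162

Z-interval: p̂ ± E = 0.330000 ± 0.092162 = (0.237838, 0.422162)

Rounded to 4 decimal places:

(0.2378, 0.4222)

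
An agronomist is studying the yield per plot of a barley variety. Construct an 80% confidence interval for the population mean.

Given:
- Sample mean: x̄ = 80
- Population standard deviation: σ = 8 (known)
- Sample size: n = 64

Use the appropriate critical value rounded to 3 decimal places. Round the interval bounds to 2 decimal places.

The population standard deviation σ is known, so use a z-interval (standard normal critical value).

For 80% confidence, z* = 1.282 (from standard normal table)

Standard error: SE = σ/√n = 8/√64 = 1.000000

Margin of error: E = z* × SE = 1.282 × 1.000000 = 1.2820

Z-interval: x̄ ± E = 80 ± 1.2820 = (78.7180, 81.2820)

Rounded to 2 decimal places:

(78.72, 81.28)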